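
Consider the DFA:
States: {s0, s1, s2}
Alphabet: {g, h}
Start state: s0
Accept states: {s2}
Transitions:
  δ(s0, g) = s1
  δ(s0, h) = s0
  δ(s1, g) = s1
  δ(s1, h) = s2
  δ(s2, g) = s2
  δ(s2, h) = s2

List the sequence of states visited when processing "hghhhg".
read 'h': s0 → s0
  read 'g': s0 → s1
  read 'h': s1 → s2
  read 'h': s2 → s2
  read 'h': s2 → s2
  read 'g': s2 → s2
s0 -> s0 -> s1 -> s2 -> s2 -> s2 -> s2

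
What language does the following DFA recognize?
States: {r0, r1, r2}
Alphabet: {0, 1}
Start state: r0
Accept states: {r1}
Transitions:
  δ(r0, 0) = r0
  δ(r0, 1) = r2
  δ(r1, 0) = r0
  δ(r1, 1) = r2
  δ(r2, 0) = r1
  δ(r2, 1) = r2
Testing a few strings:
  '1' → reject
  '0101' → reject
  '0' → reject
  '11' → reject
State roles: r0=no suffix match; r1=suffix is 10; r2=one trailing 1
All binary strings ending with 10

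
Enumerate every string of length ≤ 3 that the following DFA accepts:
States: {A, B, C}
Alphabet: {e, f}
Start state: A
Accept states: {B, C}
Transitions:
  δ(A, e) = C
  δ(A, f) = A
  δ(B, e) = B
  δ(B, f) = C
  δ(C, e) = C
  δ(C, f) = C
e, ee, ef, fe, eee, eef, efe, eff, fee, fef, ffe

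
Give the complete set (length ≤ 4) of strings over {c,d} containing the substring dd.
dd, cdd, ddc, ddd, ccdd, cddc, cddd, dcdd, ddcc, ddcd, dddc, dddd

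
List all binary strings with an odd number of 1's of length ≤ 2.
1, 01, 10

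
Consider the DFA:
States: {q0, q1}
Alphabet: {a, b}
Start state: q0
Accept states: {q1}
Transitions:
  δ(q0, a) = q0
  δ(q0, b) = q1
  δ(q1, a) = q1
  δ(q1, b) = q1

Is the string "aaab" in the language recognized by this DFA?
Processing string "aaab":
  q0 --a--> q0
  q0 --a--> q0
  q0 --a--> q0
  q0 --b--> q1
Final state: q1
Accept states: {q1}
Yes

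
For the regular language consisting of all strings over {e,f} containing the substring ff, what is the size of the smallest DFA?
By Myhill–Nerode, count the distinguishable equivalence classes: three classes — no progress / one trailing f / ff seen.
3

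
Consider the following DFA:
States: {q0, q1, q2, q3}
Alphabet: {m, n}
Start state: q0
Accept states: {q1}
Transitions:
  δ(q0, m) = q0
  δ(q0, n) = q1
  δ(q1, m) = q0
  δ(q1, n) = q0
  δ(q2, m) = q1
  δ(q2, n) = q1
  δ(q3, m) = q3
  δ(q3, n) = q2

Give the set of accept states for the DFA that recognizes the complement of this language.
Complement accept states = All states \ Original accept states
= {q0, q1, q2, q3} \ {q1}
{q0, q2, q3}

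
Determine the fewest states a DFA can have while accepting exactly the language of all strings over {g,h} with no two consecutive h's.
By Myhill–Nerode, count the distinguishable equivalence classes: three classes — safe with last≠h / safe with last=h / hh seen (dead).
3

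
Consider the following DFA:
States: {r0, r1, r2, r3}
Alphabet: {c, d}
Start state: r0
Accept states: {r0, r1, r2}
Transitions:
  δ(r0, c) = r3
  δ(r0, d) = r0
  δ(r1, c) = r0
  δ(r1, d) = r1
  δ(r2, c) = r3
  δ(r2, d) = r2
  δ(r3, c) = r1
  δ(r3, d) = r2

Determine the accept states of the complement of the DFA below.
Complement accept states = All states \ Original accept states
= {r0, r1, r2, r3} \ {r0, r1, r2}
{r3}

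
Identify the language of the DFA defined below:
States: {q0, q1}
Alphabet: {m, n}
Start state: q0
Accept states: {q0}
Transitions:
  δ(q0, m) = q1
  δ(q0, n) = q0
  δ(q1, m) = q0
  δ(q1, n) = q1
Testing a few strings:
  'nn' → accept
  'm' → reject
  'nm' → reject
  'mm' → accept
State roles: q0=even number of m's so far; q1=odd number of m's so far
All strings over {m,n} with an even number of m's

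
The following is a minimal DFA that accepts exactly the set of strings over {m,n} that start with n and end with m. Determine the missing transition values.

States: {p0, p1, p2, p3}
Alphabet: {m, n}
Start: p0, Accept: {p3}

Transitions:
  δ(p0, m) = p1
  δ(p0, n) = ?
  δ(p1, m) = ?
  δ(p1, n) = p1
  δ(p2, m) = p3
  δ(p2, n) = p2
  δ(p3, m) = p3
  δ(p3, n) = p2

From the language and accept set, identify what each state tracks — p0: no input read; p1: started with m (dead); p2: started with n, last symbol n; p3: started with n, last symbol m.
Each missing δ(q, a) is the state matching the new tracked value after reading a.
δ(p0, n) = p2; δ(p1, m) = p1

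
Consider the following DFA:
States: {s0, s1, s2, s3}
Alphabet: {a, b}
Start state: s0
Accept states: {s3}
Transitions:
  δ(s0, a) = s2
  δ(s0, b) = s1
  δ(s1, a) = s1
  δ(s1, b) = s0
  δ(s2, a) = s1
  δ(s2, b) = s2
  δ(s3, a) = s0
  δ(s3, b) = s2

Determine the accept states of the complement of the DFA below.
Complement accept states = All states \ Original accept states
= {s0, s1, s2, s3} \ {s3}
{s0, s1, s2}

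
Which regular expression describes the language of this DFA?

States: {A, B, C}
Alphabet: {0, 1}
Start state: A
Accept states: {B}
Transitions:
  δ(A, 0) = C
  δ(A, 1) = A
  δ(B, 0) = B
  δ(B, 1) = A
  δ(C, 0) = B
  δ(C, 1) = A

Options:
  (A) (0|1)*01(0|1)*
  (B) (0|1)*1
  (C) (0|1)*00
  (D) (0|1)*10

Check each option against the DFA on short strings; one disagreement eliminates an option:
  (A) (0|1)*01(0|1)*: on '00' the DFA goes A → C → B and accepts (B ∈ Accept), but the regex does not match it → eliminate
  (B) (0|1)*1: on '1' the DFA goes A → A and rejects (A ∉ Accept), but the regex matches it → eliminate
  (C) (0|1)*00: agrees with the DFA on every string of length ≤ 6
  (D) (0|1)*10: on '00' the DFA goes A → C → B and accepts (B ∈ Accept), but the regex does not match it → eliminate
Only (C) is consistent with the DFA.
(C) (0|1)*00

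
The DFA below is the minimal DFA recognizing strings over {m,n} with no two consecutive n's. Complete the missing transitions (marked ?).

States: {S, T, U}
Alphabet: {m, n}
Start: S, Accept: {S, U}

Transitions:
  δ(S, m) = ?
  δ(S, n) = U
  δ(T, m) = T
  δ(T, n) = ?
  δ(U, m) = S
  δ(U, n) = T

From the language and accept set, identify what each state tracks — S: last symbol not n (ok); T: saw nn (dead); U: last symbol n (ok).
Each missing δ(q, a) is the state matching the new tracked value after reading a.
δ(S, m) = S; δ(T, n) = T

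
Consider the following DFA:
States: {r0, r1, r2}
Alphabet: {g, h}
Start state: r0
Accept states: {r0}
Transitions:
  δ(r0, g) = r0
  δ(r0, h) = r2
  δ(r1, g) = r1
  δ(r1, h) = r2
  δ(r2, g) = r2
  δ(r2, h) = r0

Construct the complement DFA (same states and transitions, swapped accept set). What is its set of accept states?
Complement accept states = All states \ Original accept states
= {r0, r1, r2} \ {r0}
{r1, r2}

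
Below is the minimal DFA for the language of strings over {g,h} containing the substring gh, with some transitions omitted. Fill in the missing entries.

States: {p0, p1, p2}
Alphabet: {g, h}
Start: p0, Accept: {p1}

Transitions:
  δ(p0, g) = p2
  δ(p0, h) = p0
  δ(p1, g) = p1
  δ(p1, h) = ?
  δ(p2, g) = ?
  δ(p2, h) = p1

From the language and accept set, identify what each state tracks — p0: no g seen yet; p1: substring gh seen; p2: seen a g, waiting for h.
Each missing δ(q, a) is the state matching the new tracked value after reading a.
δ(p1, h) = p1; δ(p2, g) = p2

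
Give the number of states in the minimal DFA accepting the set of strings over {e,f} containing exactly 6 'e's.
By Myhill–Nerode, count the distinguishable equivalence classes: 8 classes — having seen 0, 1, …, 6, or >6 copies of 'e'; the count-6 class is the only accepting one and >6 is dead.
8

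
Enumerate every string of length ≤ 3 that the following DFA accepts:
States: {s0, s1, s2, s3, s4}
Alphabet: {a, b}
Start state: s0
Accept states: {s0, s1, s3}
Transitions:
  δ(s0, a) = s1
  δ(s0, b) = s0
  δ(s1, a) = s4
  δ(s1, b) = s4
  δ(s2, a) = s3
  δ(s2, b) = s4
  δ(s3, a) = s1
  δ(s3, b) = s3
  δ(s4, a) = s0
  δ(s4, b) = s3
ε, a, b, ba, bb, aaa, aab, aba, abb, bba, bbb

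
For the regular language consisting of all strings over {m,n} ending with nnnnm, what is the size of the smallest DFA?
By Myhill–Nerode, count the distinguishable equivalence classes: 6 classes — one per longest suffix of the input that is a prefix of 'nnnnm' (lengths 0 through 5); only the length-5 class is accepting.
6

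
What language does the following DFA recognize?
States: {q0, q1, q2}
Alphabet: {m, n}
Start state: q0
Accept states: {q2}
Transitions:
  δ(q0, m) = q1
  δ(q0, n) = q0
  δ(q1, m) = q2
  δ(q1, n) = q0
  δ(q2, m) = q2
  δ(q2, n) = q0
Testing a few strings:
  'nn' → reject
  'n' → reject
  'nm' → reject
  'nmn' → reject
State roles: q0=last symbol not m; q1=one trailing m; q2=two trailing m's
All strings over {m,n} ending with mm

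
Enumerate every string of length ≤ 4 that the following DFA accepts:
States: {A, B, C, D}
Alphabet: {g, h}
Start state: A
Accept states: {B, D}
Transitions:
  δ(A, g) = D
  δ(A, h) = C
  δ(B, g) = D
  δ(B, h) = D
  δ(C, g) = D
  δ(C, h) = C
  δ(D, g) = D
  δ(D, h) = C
g, gg, hg, ggg, ghg, hgg, hhg, gggg, gghg, ghgg, ghhg, hggg, hghg, hhgg, hhhg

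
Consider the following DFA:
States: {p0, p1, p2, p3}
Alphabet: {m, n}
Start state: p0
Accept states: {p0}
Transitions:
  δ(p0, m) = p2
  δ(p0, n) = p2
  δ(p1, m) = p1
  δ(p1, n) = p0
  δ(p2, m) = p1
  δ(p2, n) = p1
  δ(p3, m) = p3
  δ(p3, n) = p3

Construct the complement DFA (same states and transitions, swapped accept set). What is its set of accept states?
Complement accept states = All states \ Original accept states
= {p0, p1, p2, p3} \ {p0}
{p1, p2, p3}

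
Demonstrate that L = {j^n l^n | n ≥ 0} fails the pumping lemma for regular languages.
Assume L is regular with pumping length p. Idea: pumping the j-block changes the count balance.
Choose s = j^p l^p (length 2p ≥ p). By the pumping lemma, s = xyz with |xy| ≤ p, |y| > 0. So y = j^k for some k > 0 (since xy is entirely within the j's). Pumping gives xy²z = j^(p+k) l^p, which is not in L since p+k ≠ p.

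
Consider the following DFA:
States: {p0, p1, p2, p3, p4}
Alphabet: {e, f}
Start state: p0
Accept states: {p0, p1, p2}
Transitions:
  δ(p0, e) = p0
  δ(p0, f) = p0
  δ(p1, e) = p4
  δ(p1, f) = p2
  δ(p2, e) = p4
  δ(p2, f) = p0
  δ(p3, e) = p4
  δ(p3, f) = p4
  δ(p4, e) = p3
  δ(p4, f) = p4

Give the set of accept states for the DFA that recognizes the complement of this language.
Complement accept states = All states \ Original accept states
= {p0, p1, p2, p3, p4} \ {p0, p1, p2}
{p3, p4}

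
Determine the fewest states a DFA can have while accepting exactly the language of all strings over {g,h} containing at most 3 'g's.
By Myhill–Nerode, count the distinguishable equivalence classes: 5 classes — having seen 0, 1, …, 3, or >3 copies of 'g'; counts 0 through 3 are accepting and >3 is dead.
5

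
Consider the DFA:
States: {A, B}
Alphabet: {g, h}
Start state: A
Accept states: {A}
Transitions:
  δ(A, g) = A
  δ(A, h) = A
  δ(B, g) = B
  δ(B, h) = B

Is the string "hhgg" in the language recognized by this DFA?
Processing string "hhgg":
  A --h--> A
  A --h--> A
  A --g--> A
  A --g--> A
Final state: A
Accept states: {A}
Yes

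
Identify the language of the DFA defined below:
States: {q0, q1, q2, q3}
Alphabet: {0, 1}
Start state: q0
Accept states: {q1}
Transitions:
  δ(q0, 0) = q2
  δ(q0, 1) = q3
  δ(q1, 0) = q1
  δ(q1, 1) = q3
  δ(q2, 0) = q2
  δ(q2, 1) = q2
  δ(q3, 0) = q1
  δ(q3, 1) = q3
Testing a few strings:
  '011' → reject
  '0' → reject
  '1111' → reject
  '00' → reject
State roles: q0=no input read; q1=started with 1, last symbol 0; q2=started with 0 (dead); q3=started with 1, last symbol 1
All binary strings that start with 1 and end with 0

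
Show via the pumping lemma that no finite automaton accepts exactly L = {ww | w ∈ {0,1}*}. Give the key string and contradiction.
Assume L is regular with pumping length p. Idea: pumping the leading 0-block breaks the equality of the two halves.
Choose s = 0^p 1 0^p 1 ∈ L (with w = 0^p 1). |s| = 2p+2 ≥ p. By the pumping lemma, s = xyz with |xy| ≤ p, |y| > 0, so y = 0^k with k ≥ 1, in the first 0-block. Then xy²z = 0^(p+k) 1 0^p 1, of length 2p+2+k. If k is odd this length is odd, so it cannot be of the form ww. If k is even, each half has length p+1+k/2 ≤ p+k, so the first half lies entirely inside the leading 0-block and contains no 1, while the second half ends in 1; the halves differ. Either way xy²z ∉ L.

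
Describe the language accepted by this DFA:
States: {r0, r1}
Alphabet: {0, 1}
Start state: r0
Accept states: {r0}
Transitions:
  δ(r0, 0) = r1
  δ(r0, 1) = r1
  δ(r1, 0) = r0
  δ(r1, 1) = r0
Testing a few strings:
  '11' → accept
  '0' → reject
  '10' → accept
  '000' → reject
State roles: r0=even length so far; r1=odd length so far
All binary strings of even length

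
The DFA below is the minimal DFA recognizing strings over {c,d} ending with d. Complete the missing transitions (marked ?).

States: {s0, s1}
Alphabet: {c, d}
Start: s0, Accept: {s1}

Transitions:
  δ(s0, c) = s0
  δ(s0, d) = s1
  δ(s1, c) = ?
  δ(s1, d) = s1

From the language and accept set, identify what each state tracks — s0: last symbol not d; s1: last symbol is d.
Each missing δ(q, a) is the state matching the new tracked value after reading a.
δ(s1, c) = s0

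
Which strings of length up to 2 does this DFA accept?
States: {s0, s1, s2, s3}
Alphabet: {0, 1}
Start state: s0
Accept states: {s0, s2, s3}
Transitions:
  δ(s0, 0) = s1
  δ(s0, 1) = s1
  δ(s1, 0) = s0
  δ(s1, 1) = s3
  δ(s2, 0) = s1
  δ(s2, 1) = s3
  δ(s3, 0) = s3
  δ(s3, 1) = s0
ε, 00, 01, 10, 11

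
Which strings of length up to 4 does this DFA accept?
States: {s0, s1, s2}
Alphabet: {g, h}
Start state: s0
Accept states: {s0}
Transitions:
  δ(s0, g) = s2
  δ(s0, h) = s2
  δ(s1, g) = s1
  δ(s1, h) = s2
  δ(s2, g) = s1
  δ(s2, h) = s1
ε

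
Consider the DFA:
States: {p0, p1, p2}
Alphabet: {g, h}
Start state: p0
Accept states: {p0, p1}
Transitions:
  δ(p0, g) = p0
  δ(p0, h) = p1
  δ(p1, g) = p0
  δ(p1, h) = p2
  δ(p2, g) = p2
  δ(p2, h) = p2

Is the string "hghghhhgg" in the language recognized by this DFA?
Processing string "hghghhhgg":
  p0 --h--> p1
  p1 --g--> p0
  p0 --h--> p1
  p1 --g--> p0
  p0 --h--> p1
  p1 --h--> p2
  p2 --h--> p2
  p2 --g--> p2
  p2 --g--> p2
Final state: p2
Accept states: {p0, p1}
No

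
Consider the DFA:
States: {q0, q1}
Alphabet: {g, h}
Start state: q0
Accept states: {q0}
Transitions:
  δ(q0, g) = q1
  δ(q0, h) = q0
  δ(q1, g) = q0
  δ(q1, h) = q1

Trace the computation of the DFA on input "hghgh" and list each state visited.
read 'h': q0 → q0
  read 'g': q0 → q1
  read 'h': q1 → q1
  read 'g': q1 → q0
  read 'h': q0 → q0
q0 -> q0 -> q1 -> q1 -> q0 -> q0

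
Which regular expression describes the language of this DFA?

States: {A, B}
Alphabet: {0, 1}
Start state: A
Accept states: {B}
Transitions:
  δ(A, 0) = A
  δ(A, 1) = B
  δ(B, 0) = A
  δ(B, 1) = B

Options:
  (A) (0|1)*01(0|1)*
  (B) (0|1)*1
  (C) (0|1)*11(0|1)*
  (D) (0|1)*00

Check each option against the DFA on short strings; one disagreement eliminates an option:
  (A) (0|1)*01(0|1)*: on '1' the DFA goes A → B and accepts (B ∈ Accept), but the regex does not match it → eliminate
  (B) (0|1)*1: agrees with the DFA on every string of length ≤ 6
  (C) (0|1)*11(0|1)*: on '1' the DFA goes A → B and accepts (B ∈ Accept), but the regex does not match it → eliminate
  (D) (0|1)*00: on '1' the DFA goes A → B and accepts (B ∈ Accept), but the regex does not match it → eliminate
Only (B) is consistent with the DFA.
(B) (0|1)*1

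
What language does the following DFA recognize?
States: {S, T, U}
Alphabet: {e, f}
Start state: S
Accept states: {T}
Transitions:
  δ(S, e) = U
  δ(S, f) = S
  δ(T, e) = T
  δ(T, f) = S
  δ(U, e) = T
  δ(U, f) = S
Testing a few strings:
  'ee' → accept
  'ffef' → reject
  'ffe' → reject
  'e' → reject
State roles: S=last symbol not e; T=two trailing e's; U=one trailing e
All strings over {e,f} ending with ee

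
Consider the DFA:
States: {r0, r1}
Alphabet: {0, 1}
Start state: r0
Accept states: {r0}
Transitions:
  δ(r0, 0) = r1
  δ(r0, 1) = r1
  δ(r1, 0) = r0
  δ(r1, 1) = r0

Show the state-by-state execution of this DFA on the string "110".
read '1': r0 → r1
  read '1': r1 → r0
  read '0': r0 → r1
r0 -> r1 -> r0 -> r1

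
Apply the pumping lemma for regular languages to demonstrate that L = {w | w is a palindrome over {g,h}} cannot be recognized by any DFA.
Assume L is regular with pumping length p. Idea: pumping the leading g-block breaks the symmetry.
Choose s = g^p h g^p (a palindrome of length 2p+1 ≥ p). By the pumping lemma, s = xyz with |xy| ≤ p, |y| > 0, so y = g^k with k > 0 (xy lies entirely in the first g^p). Then xy²z = g^(p+k) h g^p, which is not a palindrome since p+k ≠ p.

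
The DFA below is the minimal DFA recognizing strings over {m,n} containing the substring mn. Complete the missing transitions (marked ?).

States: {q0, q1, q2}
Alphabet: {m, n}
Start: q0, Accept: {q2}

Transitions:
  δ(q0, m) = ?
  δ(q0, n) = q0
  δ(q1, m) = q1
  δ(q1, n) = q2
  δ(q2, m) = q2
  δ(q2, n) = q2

From the language and accept set, identify what each state tracks — q0: no m seen yet; q1: seen a m, waiting for n; q2: substring mn seen.
Each missing δ(q, a) is the state matching the new tracked value after reading a.
δ(q0, m) = q1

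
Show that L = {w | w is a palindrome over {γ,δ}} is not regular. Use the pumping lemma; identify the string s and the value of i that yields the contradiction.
Assume L is regular with pumping length p. Idea: pumping the leading γ-block breaks the symmetry.
Choose s = γ^p δ γ^p (a palindrome of length 2p+1 ≥ p). By the pumping lemma, s = xyz with |xy| ≤ p, |y| > 0, so y = γ^k with k > 0 (xy lies entirely in the first γ^p). Then xy²z = γ^(p+k) δ γ^p, which is not a palindrome since p+k ≠ p.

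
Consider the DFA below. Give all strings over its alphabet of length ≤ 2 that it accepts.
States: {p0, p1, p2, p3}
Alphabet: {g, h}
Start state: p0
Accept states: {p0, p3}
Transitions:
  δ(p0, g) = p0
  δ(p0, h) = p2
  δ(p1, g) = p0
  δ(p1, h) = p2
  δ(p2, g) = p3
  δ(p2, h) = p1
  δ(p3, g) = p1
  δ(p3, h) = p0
ε, g, gg, hg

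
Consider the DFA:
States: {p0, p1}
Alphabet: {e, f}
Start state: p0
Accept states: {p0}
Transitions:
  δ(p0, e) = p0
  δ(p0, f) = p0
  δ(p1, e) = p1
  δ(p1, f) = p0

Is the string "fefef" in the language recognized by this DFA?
Processing string "fefef":
  p0 --f--> p0
  p0 --e--> p0
  p0 --f--> p0
  p0 --e--> p0
  p0 --f--> p0
Final state: p0
Accept states: {p0}
Yes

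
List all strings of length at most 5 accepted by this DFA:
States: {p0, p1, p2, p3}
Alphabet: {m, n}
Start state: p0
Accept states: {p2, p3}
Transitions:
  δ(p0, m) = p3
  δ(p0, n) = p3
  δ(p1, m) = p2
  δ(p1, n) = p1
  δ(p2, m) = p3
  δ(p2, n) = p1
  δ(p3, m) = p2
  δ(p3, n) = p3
m, n, mm, mn, nm, nn, mmm, mnm, mnn, nmm, nnm, nnn, mmmm, mmmn, mmnm, mnmm, mnnm, mnnn, nmmm, nmmn, nmnm, nnmm, nnnm, nnnn, mmmmm, mmmnm, mmmnn, mmnmm, mmnnm, mnmmm, mnmmn, mnmnm, mnnmm, mnnnm, mnnnn, nmmmm, nmmnm, nmmnn, nmnmm, nmnnm, nnmmm, nnmmn, nnmnm, nnnmm, nnnnm, nnnnn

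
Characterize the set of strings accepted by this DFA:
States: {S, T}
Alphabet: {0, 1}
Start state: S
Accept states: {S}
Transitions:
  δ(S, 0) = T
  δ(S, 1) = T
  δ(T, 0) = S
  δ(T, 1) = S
Testing a few strings:
  '01' → accept
  '000' → reject
  '110' → reject
  '1' → reject
State roles: S=even length so far; T=odd length so far
All binary strings of even length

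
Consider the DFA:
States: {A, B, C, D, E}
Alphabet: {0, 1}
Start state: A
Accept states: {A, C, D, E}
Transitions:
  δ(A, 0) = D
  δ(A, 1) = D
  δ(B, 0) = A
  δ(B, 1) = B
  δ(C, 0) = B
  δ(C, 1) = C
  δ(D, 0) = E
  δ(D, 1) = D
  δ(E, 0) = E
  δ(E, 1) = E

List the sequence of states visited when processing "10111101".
read '1': A → D
  read '0': D → E
  read '1': E → E
  read '1': E → E
  read '1': E → E
  read '1': E → E
  read '0': E → E
  read '1': E → E
A -> D -> E -> E -> E -> E -> E -> E -> E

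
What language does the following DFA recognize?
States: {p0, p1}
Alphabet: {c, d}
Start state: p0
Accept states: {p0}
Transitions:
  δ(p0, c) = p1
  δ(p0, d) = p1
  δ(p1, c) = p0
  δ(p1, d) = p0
Testing a few strings:
  'd' → reject
  'cdc' → reject
  'cc' → accept
  'cdd' → reject
State roles: p0=even length so far; p1=odd length so far
All strings over {c,d} of even length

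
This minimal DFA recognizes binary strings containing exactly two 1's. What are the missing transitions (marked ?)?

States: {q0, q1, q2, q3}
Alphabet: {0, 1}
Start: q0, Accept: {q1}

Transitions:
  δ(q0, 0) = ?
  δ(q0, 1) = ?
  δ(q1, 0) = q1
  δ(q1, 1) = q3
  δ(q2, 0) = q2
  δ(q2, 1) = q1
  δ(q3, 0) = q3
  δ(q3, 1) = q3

From the language and accept set, identify what each state tracks — q0: zero 1's; q1: two 1's; q2: one 1; q3: ≥ three 1's (dead).
Each missing δ(q, a) is the state matching the new tracked value after reading a.
δ(q0, 0) = q0; δ(q0, 1) = q2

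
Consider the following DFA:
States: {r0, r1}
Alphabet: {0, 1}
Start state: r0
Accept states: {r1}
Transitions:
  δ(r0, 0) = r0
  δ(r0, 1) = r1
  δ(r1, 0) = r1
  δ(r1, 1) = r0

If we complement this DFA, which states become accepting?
Complement accept states = All states \ Original accept states
= {r0, r1} \ {r1}
{r0}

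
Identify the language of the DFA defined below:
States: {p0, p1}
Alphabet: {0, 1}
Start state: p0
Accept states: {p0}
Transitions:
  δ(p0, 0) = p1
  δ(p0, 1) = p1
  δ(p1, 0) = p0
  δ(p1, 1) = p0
Testing a few strings:
  '00' → accept
  '001' → reject
  '010' → reject
  '1' → reject
State roles: p0=even length so far; p1=odd length so far
All binary strings of even length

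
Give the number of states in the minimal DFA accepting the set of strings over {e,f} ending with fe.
By Myhill–Nerode, count the distinguishable equivalence classes: three classes — suffix matches ε, f, or fe.
3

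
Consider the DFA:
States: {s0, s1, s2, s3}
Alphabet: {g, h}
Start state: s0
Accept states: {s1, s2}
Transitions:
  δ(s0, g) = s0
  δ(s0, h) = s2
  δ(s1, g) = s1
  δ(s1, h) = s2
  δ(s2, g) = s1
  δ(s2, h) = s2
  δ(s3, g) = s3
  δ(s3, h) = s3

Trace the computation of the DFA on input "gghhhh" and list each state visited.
read 'g': s0 → s0
  read 'g': s0 → s0
  read 'h': s0 → s2
  read 'h': s2 → s2
  read 'h': s2 → s2
  read 'h': s2 → s2
s0 -> s0 -> s0 -> s2 -> s2 -> s2 -> s2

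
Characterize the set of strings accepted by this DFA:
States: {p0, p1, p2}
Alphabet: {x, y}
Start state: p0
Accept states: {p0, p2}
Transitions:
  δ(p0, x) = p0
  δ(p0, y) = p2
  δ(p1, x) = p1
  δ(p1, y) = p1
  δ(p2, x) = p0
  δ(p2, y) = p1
Testing a few strings:
  'yyxy' → reject
  'y' → accept
  'yx' → accept
  'x' → accept
State roles: p0=last symbol not y (ok); p1=saw yy (dead); p2=last symbol y (ok)
All strings over {x,y} with no two consecutive y's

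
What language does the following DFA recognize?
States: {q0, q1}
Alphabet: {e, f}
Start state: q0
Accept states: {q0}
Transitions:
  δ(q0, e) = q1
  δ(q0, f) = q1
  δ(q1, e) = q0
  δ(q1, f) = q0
Testing a few strings:
  'eef' → reject
  'ee' → accept
  'eee' → reject
  'eff' → reject
State roles: q0=even length so far; q1=odd length so far
All strings over {e,f} of even length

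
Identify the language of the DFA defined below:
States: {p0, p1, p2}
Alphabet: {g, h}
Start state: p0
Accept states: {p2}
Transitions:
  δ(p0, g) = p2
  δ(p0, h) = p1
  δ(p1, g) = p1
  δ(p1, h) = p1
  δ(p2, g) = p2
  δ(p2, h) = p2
Testing a few strings:
  'hgg' → reject
  'ghg' → accept
  'ghh' → accept
  'g' → accept
State roles: p0=no input read; p1=started with h (dead); p2=started with g
All strings over {g,h} starting with g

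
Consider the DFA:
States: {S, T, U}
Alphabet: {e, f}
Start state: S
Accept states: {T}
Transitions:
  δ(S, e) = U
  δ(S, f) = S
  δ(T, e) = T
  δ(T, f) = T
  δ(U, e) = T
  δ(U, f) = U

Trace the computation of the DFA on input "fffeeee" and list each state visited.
read 'f': S → S
  read 'f': S → S
  read 'f': S → S
  read 'e': S → U
  read 'e': U → T
  read 'e': T → T
  read 'e': T → T
S -> S -> S -> S -> U -> T -> T -> T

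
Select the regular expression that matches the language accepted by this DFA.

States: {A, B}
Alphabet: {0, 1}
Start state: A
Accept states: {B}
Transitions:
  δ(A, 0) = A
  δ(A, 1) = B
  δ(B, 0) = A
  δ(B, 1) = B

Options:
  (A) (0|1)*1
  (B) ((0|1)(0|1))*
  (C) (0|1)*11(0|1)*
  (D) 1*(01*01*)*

Check each option against the DFA on short strings; one disagreement eliminates an option:
  (A) (0|1)*1: agrees with the DFA on every string of length ≤ 6
  (B) ((0|1)(0|1))*: on ε the DFA stays in A and rejects (A ∉ Accept), but the regex matches it → eliminate
  (C) (0|1)*11(0|1)*: on '1' the DFA goes A → B and accepts (B ∈ Accept), but the regex does not match it → eliminate
  (D) 1*(01*01*)*: on ε the DFA stays in A and rejects (A ∉ Accept), but the regex matches it → eliminate
Only (A) is consistent with the DFA.
(A) (0|1)*1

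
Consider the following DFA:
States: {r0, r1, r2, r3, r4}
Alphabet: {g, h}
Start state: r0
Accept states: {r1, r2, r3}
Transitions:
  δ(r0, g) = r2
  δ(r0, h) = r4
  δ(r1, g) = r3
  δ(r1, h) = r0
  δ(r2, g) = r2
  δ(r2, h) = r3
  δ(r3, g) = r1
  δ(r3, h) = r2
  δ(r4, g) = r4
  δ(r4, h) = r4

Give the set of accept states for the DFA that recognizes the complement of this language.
Complement accept states = All states \ Original accept states
= {r0, r1, r2, r3, r4} \ {r1, r2, r3}
{r0, r4}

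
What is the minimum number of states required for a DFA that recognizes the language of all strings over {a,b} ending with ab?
By Myhill–Nerode, count the distinguishable equivalence classes: 3 classes — one per longest suffix of the input that is a prefix of 'ab' (lengths 0 through 2); only the length-2 class is accepting.
3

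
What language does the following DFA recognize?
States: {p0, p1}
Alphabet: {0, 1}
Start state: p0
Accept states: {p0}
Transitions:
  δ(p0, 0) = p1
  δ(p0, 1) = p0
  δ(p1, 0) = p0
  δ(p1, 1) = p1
Testing a few strings:
  '101' → reject
  '11' → accept
  '0' → reject
  '1' → accept
State roles: p0=even number of 0's so far; p1=odd number of 0's so far
All binary strings with an even number of 0's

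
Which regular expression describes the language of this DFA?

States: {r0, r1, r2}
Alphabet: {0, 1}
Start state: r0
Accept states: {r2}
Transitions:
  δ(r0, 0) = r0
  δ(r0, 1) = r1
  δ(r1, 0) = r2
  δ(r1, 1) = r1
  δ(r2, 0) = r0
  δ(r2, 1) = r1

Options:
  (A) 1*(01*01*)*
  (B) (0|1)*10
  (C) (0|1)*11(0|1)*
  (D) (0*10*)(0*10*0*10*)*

Check each option against the DFA on short strings; one disagreement eliminates an option:
  (A) 1*(01*01*)*: on ε the DFA stays in r0 and rejects (r0 ∉ Accept), but the regex matches it → eliminate
  (B) (0|1)*10: agrees with the DFA on every string of length ≤ 6
  (C) (0|1)*11(0|1)*: on '10' the DFA goes r0 → r1 → r2 and accepts (r2 ∈ Accept), but the regex does not match it → eliminate
  (D) (0*10*)(0*10*0*10*)*: on '1' the DFA goes r0 → r1 and rejects (r1 ∉ Accept), but the regex matches it → eliminate
Only (B) is consistent with the DFA.
(B) (0|1)*10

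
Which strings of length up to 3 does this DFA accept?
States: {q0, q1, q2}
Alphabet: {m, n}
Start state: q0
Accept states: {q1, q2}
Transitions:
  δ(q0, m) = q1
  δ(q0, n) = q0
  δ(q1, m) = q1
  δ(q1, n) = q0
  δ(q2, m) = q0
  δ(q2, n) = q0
m, mm, nm, mmm, mnm, nmm, nnm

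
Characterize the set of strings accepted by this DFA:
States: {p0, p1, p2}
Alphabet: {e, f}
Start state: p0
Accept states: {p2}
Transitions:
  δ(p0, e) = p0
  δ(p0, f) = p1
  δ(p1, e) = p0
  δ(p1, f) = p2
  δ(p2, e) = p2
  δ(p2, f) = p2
Testing a few strings:
  'eeef' → reject
  'effe' → accept
  'f' → reject
  'ffe' → accept
State roles: p0=no progress toward ff; p1=one trailing f; p2=substring ff seen
All strings over {e,f} containing the substring ff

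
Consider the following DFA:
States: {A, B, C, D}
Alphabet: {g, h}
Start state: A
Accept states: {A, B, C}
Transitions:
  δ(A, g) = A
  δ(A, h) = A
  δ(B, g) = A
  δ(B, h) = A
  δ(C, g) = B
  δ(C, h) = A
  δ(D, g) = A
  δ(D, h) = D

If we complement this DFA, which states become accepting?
Complement accept states = All states \ Original accept states
= {A, B, C, D} \ {A, B, C}
{D}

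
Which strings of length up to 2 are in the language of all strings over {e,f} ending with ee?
ee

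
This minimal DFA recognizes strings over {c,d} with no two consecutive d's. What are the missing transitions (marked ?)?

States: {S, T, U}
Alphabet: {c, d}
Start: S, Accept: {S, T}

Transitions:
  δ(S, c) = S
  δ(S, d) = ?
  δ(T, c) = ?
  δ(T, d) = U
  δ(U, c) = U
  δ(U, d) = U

From the language and accept set, identify what each state tracks — S: last symbol not d (ok); T: last symbol d (ok); U: saw dd (dead).
Each missing δ(q, a) is the state matching the new tracked value after reading a.
δ(S, d) = T; δ(T, c) = S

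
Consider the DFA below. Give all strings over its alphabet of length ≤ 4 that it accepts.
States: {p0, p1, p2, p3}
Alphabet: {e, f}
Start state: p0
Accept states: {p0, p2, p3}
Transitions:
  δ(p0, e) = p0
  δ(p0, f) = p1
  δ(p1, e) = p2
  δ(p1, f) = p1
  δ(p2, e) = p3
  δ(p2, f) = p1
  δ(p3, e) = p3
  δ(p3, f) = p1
ε, e, ee, fe, eee, efe, fee, ffe, eeee, eefe, efee, effe, feee, fefe, ffee, fffe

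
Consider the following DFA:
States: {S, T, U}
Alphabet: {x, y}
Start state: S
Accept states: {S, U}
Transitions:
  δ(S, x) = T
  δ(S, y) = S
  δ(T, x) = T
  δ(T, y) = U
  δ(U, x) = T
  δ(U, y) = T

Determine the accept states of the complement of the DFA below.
Complement accept states = All states \ Original accept states
= {S, T, U} \ {S, U}
{T}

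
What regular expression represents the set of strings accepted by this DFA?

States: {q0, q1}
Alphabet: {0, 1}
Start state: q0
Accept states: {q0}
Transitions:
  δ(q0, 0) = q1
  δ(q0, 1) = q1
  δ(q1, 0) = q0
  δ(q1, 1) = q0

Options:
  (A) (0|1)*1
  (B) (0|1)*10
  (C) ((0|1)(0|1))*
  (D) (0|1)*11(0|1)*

Check each option against the DFA on short strings; one disagreement eliminates an option:
  (A) (0|1)*1: on ε the DFA stays in q0 and accepts (q0 ∈ Accept), but the regex does not match it → eliminate
  (B) (0|1)*10: on ε the DFA stays in q0 and accepts (q0 ∈ Accept), but the regex does not match it → eliminate
  (C) ((0|1)(0|1))*: agrees with the DFA on every string of length ≤ 6
  (D) (0|1)*11(0|1)*: on ε the DFA stays in q0 and accepts (q0 ∈ Accept), but the regex does not match it → eliminate
Only (C) is consistent with the DFA.
(C) ((0|1)(0|1))*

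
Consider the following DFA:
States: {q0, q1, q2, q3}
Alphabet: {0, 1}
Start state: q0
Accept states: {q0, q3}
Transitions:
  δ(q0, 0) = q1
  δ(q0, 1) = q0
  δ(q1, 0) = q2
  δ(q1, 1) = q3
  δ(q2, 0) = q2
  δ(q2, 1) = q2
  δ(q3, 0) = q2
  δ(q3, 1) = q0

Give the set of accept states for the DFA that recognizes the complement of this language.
Complement accept states = All states \ Original accept states
= {q0, q1, q2, q3} \ {q0, q3}
{q1, q2}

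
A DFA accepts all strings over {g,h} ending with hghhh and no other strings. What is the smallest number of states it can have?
By Myhill–Nerode, count the distinguishable equivalence classes: 6 classes — one per longest suffix of the input that is a prefix of 'hghhh' (lengths 0 through 5); only the length-5 class is accepting.
6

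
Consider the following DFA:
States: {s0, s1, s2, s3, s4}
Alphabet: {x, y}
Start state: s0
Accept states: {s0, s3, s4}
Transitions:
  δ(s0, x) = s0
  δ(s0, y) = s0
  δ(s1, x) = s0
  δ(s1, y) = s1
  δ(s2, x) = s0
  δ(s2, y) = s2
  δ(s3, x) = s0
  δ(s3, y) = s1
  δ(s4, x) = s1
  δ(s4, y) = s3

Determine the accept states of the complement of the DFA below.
Complement accept states = All states \ Original accept states
= {s0, s1, s2, s3, s4} \ {s0, s3, s4}
{s1, s2}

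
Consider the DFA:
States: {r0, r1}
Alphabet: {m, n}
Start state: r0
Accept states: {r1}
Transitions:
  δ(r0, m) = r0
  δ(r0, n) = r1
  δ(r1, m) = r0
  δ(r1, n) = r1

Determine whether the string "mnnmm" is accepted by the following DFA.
Processing string "mnnmm":
  r0 --m--> r0
  r0 --n--> r1
  r1 --n--> r1
  r1 --m--> r0
  r0 --m--> r0
Final state: r0
Accept states: {r1}
No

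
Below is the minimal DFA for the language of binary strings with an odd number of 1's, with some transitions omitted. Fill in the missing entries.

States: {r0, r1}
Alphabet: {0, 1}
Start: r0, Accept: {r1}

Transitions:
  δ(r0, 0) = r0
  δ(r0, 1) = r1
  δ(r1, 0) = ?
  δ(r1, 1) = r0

From the language and accept set, identify what each state tracks — r0: even number of 1's so far; r1: odd number of 1's so far.
Each missing δ(q, a) is the state matching the new tracked value after reading a.
δ(r1, 0) = r1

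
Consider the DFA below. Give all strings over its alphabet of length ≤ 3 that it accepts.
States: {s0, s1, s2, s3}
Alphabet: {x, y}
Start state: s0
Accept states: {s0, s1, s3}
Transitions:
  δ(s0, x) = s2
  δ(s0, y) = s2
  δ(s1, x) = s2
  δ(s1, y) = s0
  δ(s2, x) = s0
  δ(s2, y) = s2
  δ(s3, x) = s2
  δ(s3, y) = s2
ε, xx, yx, xyx, yyx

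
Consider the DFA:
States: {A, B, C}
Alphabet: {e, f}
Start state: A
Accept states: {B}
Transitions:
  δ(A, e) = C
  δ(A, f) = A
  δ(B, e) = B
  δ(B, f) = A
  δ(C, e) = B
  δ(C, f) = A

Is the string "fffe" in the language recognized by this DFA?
Processing string "fffe":
  A --f--> A
  A --f--> A
  A --f--> A
  A --e--> C
Final state: C
Accept states: {B}
No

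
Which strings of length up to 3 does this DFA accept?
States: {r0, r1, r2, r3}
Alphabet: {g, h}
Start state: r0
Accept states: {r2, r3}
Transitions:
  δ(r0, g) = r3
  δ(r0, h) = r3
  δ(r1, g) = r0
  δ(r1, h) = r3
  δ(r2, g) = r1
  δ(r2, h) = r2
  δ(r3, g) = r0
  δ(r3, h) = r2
g, h, gh, hh, ggg, ggh, ghh, hgg, hgh, hhh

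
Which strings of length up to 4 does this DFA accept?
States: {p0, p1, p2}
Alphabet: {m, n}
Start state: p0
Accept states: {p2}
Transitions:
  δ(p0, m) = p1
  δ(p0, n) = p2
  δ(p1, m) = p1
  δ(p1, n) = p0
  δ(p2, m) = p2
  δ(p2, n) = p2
n, nm, nn, mnn, nmm, nmn, nnm, nnn, mmnn, mnnm, mnnn, nmmm, nmmn, nmnm, nmnn, nnmm, nnmn, nnnm, nnnn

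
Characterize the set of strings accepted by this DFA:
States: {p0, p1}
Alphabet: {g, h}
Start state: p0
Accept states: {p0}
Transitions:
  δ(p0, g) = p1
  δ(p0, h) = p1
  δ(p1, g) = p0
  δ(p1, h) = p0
Testing a few strings:
  'g' → reject
  'h' → reject
  'gh' → accept
  'ggh' → reject
State roles: p0=even length so far; p1=odd length so far
All strings over {g,h} of even length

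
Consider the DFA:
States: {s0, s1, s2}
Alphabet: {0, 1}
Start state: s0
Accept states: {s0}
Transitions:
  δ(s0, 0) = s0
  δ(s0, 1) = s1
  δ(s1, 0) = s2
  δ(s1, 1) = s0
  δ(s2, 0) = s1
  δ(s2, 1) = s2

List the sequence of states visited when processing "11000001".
read '1': s0 → s1
  read '1': s1 → s0
  read '0': s0 → s0
  read '0': s0 → s0
  read '0': s0 → s0
  read '0': s0 → s0
  read '0': s0 → s0
  read '1': s0 → s1
s0 -> s1 -> s0 -> s0 -> s0 -> s0 -> s0 -> s0 -> s1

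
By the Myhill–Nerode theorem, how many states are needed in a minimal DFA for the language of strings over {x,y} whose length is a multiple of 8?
By Myhill–Nerode, count the distinguishable equivalence classes: 8 classes — one per residue of the length mod 8; class i is distinguished from class j by any string of length (8 − i) mod 8.
8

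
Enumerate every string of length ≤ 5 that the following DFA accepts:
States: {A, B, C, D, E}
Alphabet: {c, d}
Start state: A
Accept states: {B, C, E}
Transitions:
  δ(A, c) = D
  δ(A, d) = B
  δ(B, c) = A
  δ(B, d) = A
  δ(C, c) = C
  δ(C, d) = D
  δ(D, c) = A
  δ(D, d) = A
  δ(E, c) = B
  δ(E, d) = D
d, ccd, cdd, dcd, ddd, ccccd, cccdd, ccdcd, ccddd, cdccd, cdcdd, cddcd, cdddd, dcccd, dccdd, dcdcd, dcddd, ddccd, ddcdd, dddcd, ddddd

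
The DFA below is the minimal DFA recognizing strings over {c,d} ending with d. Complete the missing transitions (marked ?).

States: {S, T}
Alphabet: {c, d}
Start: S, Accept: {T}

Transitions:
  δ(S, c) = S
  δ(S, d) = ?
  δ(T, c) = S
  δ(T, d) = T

From the language and accept set, identify what each state tracks — S: last symbol not d; T: last symbol is d.
Each missing δ(q, a) is the state matching the new tracked value after reading a.
δ(S, d) = T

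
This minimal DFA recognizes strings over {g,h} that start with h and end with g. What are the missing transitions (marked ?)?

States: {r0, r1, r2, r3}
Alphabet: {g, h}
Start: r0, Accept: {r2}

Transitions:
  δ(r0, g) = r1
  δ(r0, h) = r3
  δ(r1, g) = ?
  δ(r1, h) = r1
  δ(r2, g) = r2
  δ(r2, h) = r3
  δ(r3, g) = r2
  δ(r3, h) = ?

From the language and accept set, identify what each state tracks — r0: no input read; r1: started with g (dead); r2: started with h, last symbol g; r3: started with h, last symbol h.
Each missing δ(q, a) is the state matching the new tracked value after reading a.
δ(r1, g) = r1; δ(r3, h) = r3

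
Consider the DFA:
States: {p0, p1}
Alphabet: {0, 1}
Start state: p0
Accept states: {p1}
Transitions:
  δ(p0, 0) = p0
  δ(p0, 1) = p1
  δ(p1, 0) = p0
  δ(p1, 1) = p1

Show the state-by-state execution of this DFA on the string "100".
read '1': p0 → p1
  read '0': p1 → p0
  read '0': p0 → p0
p0 -> p1 -> p0 -> p0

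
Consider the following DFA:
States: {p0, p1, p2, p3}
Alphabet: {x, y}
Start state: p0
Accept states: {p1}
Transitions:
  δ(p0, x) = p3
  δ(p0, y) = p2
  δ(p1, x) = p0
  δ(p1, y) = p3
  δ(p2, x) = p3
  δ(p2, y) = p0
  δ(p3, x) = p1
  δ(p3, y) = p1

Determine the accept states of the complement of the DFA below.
Complement accept states = All states \ Original accept states
= {p0, p1, p2, p3} \ {p1}
{p0, p2, p3}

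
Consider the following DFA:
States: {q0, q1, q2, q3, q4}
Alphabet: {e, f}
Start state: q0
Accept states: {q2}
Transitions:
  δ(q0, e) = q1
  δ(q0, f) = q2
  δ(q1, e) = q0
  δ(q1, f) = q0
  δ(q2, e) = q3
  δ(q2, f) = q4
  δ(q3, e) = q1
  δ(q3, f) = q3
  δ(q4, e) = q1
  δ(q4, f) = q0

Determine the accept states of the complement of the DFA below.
Complement accept states = All states \ Original accept states
= {q0, q1, q2, q3, q4} \ {q2}
{q0, q1, q3, q4}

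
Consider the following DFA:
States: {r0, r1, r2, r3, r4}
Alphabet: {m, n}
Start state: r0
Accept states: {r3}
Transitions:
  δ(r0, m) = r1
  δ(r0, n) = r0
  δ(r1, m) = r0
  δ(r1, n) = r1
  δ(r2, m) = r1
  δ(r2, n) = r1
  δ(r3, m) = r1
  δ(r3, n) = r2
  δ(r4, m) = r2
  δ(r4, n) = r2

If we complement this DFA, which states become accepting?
Complement accept states = All states \ Original accept states
= {r0, r1, r2, r3, r4} \ {r3}
{r0, r1, r2, r4}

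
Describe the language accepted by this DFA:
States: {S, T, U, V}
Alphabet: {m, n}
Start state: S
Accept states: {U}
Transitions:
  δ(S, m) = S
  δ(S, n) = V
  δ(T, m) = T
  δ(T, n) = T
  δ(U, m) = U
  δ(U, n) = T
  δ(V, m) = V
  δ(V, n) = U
Testing a few strings:
  'mmn' → reject
  'nn' → accept
  'n' → reject
  'm' → reject
State roles: S=zero n's; T=≥ three n's (dead); U=two n's; V=one n
All strings over {m,n} containing exactly two n's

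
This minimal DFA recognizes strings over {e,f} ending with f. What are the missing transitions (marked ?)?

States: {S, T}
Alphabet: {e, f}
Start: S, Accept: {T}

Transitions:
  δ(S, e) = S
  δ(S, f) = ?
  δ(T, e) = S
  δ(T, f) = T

From the language and accept set, identify what each state tracks — S: last symbol not f; T: last symbol is f.
Each missing δ(q, a) is the state matching the new tracked value after reading a.
δ(S, f) = T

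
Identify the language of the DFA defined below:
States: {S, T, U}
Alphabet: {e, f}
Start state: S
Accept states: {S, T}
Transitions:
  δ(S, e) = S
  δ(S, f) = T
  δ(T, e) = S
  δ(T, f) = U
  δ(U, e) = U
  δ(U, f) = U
Testing a few strings:
  'e' → accept
  'eeee' → accept
  'ee' → accept
  'ef' → accept
State roles: S=last symbol not f (ok); T=last symbol f (ok); U=saw ff (dead)
All strings over {e,f} with no two consecutive f's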